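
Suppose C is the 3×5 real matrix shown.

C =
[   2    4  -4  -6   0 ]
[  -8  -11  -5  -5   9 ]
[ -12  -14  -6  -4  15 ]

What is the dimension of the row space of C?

Row reduce to echelon form.
R2 ← R2 + (4)·R1: [0, 5, -21, -29, 9]
R3 ← R3 + (6)·R1: [0, 10, -30, -40, 15]
R3 ← R3 − (2)·R2: [0, 0, 12, 18, -3]
Echelon form has 3 nonzero rows, so rank(C) = 3.
The row space has dimension equal to the rank: 3.

3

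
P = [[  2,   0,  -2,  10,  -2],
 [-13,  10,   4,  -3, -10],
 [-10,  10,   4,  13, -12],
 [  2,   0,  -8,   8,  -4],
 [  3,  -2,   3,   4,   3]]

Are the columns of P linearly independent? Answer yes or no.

no

Row reduce P to echelon form.
R2 ← R2 + (13/2)·R1: [0, 10, -9, 62, -23]
R3 ← R3 + (5)·R1: [0, 10, -6, 63, -22]
R4 ← R4 − R1: [0, 0, -6, -2, -2]
R5 ← R5 − (3/2)·R1: [0, -2, 6, -11, 6]
R3 ← R3 − R2: [0, 0, 3, 1, 1]
R5 ← R5 + (1/5)·R2: [0, 0, 21/5, 7/5, 7/5]
R4 ← R4 + (2)·R3: [0, 0, 0, 0, 0]
R5 ← R5 − (7/5)·R3: [0, 0, 0, 0, 0]
3 pivots among 5 columns.
Only 3 < 5 pivot columns, so the columns are linearly dependent.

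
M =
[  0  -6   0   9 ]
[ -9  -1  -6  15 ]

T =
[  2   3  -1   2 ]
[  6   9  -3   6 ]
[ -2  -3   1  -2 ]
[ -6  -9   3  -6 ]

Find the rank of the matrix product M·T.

First compute MT:
[[-90, -135,  45, -90],
 [-102, -153,  51, -102]]
Now row reduce the product.
R2 ← R2 − (17/15)·R1: [0, 0, 0, 0]
1 nonzero row, so rank(MT) = 1.

1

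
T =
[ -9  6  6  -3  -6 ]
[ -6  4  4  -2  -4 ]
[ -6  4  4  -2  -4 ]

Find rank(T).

1

Row reduce to echelon form.
R2 ← R2 − (2/3)·R1: [0, 0, 0, 0, 0]
R3 ← R3 − (2/3)·R1: [0, 0, 0, 0, 0]
Echelon form has 1 nonzero row, so rank(T) = 1.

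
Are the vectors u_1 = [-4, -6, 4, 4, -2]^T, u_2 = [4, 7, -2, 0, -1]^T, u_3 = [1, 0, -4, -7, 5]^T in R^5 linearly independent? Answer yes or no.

no

Form the matrix with these vectors as rows and row reduce.
R2 ← R2 + R1: [0, 1, 2, 4, -3]
R3 ← R3 + (1/4)·R1: [0, -3/2, -3, -6, 9/2]
R3 ← R3 + (3/2)·R2: [0, 0, 0, 0, 0]
2 nonzero rows, so the 3 vectors span a space of dimension 2.
Since 2 < 3, the vectors are linearly dependent.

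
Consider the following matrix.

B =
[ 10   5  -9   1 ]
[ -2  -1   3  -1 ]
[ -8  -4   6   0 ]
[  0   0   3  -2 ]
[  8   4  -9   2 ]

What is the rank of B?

2

Row reduce to echelon form.
R2 ← R2 + (1/5)·R1: [0, 0, 6/5, -4/5]
R3 ← R3 + (4/5)·R1: [0, 0, -6/5, 4/5]
R5 ← R5 − (4/5)·R1: [0, 0, -9/5, 6/5]
R3 ← R3 + R2: [0, 0, 0, 0]
R4 ← R4 − (5/2)·R2: [0, 0, 0, 0]
R5 ← R5 + (3/2)·R2: [0, 0, 0, 0]
Echelon form has 2 nonzero rows, so rank(B) = 2.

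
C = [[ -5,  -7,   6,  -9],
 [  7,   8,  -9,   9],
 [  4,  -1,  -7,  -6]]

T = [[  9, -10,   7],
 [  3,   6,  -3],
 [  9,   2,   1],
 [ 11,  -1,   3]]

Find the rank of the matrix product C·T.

2

First compute CT:
[[-111,  29, -35],
 [105, -49,  43],
 [-96, -54,   6]]
Now row reduce the product.
R2 ← R2 + (35/37)·R1: [0, -798/37, 366/37]
R3 ← R3 − (32/37)·R1: [0, -2926/37, 1342/37]
R3 ← R3 − (11/3)·R2: [0, 0, 0]
2 nonzero rows, so rank(CT) = 2.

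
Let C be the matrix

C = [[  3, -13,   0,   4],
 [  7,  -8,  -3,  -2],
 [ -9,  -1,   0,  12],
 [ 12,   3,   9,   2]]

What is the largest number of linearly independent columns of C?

Row reduce to echelon form.
R2 ← R2 − (7/3)·R1: [0, 67/3, -3, -34/3]
R3 ← R3 + (3)·R1: [0, -40, 0, 24]
R4 ← R4 − (4)·R1: [0, 55, 9, -14]
R3 ← R3 + (120/67)·R2: [0, 0, -360/67, 248/67]
R4 ← R4 − (165/67)·R2: [0, 0, 1098/67, 932/67]
R4 ← R4 + (61/20)·R3: [0, 0, 0, 126/5]
Echelon form has 4 nonzero rows, so rank(C) = 4.
The rank gives the maximum number of linearly independent columns: 4.

4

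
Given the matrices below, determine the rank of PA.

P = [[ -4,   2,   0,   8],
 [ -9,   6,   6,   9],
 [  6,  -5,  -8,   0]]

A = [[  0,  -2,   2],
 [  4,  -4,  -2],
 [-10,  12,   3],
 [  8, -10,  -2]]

First compute PA:
[[ 72, -80, -28],
 [ 36, -24, -30],
 [ 60, -88,  -2]]
Now row reduce the product.
R2 ← R2 − (1/2)·R1: [0, 16, -16]
R3 ← R3 − (5/6)·R1: [0, -64/3, 64/3]
R3 ← R3 + (4/3)·R2: [0, 0, 0]
2 nonzero rows, so rank(PA) = 2.

2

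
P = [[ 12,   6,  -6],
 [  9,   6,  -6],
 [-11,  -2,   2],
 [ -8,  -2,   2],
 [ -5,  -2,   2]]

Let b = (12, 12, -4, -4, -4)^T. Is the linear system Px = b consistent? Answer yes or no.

yes

Row reduce the augmented matrix [P | b].
R2 ← R2 − (3/4)·R1: [0, 3/2, -3/2, 3]
R3 ← R3 + (11/12)·R1: [0, 7/2, -7/2, 7]
R4 ← R4 + (2/3)·R1: [0, 2, -2, 4]
R5 ← R5 + (5/12)·R1: [0, 1/2, -1/2, 1]
R3 ← R3 − (7/3)·R2: [0, 0, 0, 0]
R4 ← R4 − (4/3)·R2: [0, 0, 0, 0]
R5 ← R5 − (1/3)·R2: [0, 0, 0, 0]
The echelon form has 2 nonzero rows, and every pivot lies in the first 3 columns, so rank(P) = rank([P|b]) = 2.
The system is consistent.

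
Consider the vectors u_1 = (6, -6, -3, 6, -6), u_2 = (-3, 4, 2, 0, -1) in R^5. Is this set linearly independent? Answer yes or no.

yes

Form the matrix with these vectors as rows and row reduce.
R2 ← R2 + (1/2)·R1: [0, 1, 1/2, 3, -4]
2 nonzero rows, so the 2 vectors span a space of dimension 2.
Since 2 = 2, the vectors are linearly independent.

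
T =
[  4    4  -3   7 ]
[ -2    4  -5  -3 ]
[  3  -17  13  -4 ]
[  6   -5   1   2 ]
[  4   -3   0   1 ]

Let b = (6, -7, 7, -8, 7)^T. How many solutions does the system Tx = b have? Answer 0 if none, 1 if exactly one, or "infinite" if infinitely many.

0

Row reduce the augmented matrix [T | b].
R2 ← R2 + (1/2)·R1: [0, 6, -13/2, 1/2, -4]
R3 ← R3 − (3/4)·R1: [0, -20, 61/4, -37/4, 5/2]
R4 ← R4 − (3/2)·R1: [0, -11, 11/2, -17/2, -17]
R5 ← R5 − R1: [0, -7, 3, -6, 1]
R3 ← R3 + (10/3)·R2: [0, 0, -77/12, -91/12, -65/6]
R4 ← R4 + (11/6)·R2: [0, 0, -77/12, -91/12, -73/3]
R5 ← R5 + (7/6)·R2: [0, 0, -55/12, -65/12, -11/3]
R4 ← R4 − R3: [0, 0, 0, 0, -27/2]
R5 ← R5 − (5/7)·R3: [0, 0, 0, 0, 57/14]
R5 ← R5 + (19/63)·R4: [0, 0, 0, 0, 0]
The echelon form has 4 nonzero rows; the last pivot sits in the augmented column, so rank(T) = 3 but rank([T|b]) = 4.
Since the ranks differ, the system is inconsistent.
It has no solutions.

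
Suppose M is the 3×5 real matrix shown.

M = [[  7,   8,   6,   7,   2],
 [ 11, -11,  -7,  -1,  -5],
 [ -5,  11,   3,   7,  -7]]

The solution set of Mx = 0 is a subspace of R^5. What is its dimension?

2

Row reduce to echelon form.
R2 ← R2 − (11/7)·R1: [0, -165/7, -115/7, -12, -57/7]
R3 ← R3 + (5/7)·R1: [0, 117/7, 51/7, 12, -39/7]
R3 ← R3 + (39/55)·R2: [0, 0, -48/11, 192/55, -624/55]
3 nonzero rows, so rank(M) = 3.
M has 5 columns; by rank–nullity, nullity = 5 − 3 = 2.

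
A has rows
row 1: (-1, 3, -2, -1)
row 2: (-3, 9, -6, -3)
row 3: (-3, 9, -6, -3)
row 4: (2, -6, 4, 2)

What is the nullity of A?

Row reduce to echelon form.
R2 ← R2 − (3)·R1: [0, 0, 0, 0]
R3 ← R3 − (3)·R1: [0, 0, 0, 0]
R4 ← R4 + (2)·R1: [0, 0, 0, 0]
1 nonzero row, so rank(A) = 1.
A has 4 columns; by rank–nullity, nullity = 4 − 1 = 3.

3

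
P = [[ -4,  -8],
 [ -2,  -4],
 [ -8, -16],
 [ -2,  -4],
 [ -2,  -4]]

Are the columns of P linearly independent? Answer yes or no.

no

Row reduce P to echelon form.
R2 ← R2 − (1/2)·R1: [0, 0]
R3 ← R3 − (2)·R1: [0, 0]
R4 ← R4 − (1/2)·R1: [0, 0]
R5 ← R5 − (1/2)·R1: [0, 0]
1 pivot among 2 columns.
Only 1 < 2 pivot columns, so the columns are linearly dependent.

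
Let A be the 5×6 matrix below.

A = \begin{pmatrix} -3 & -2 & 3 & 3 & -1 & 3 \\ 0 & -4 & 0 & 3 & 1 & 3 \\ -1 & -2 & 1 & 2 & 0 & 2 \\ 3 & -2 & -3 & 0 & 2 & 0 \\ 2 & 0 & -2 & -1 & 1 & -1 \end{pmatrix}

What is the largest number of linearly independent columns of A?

Row reduce to echelon form.
R3 ← R3 − (1/3)·R1: [0, -4/3, 0, 1, 1/3, 1]
R4 ← R4 + R1: [0, -4, 0, 3, 1, 3]
R5 ← R5 + (2/3)·R1: [0, -4/3, 0, 1, 1/3, 1]
R3 ← R3 − (1/3)·R2: [0, 0, 0, 0, 0, 0]
R4 ← R4 − R2: [0, 0, 0, 0, 0, 0]
R5 ← R5 − (1/3)·R2: [0, 0, 0, 0, 0, 0]
Echelon form has 2 nonzero rows, so rank(A) = 2.
The rank gives the maximum number of linearly independent columns: 2.

2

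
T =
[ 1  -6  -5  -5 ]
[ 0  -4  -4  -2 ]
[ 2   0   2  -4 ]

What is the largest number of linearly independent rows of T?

2

Row reduce to echelon form.
R3 ← R3 − (2)·R1: [0, 12, 12, 6]
R3 ← R3 + (3)·R2: [0, 0, 0, 0]
Echelon form has 2 nonzero rows, so rank(T) = 2.
The rank gives the maximum number of linearly independent rows: 2.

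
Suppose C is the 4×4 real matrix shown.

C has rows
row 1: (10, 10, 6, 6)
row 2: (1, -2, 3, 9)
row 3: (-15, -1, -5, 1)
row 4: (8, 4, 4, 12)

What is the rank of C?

Row reduce to echelon form.
R2 ← R2 − (1/10)·R1: [0, -3, 12/5, 42/5]
R3 ← R3 + (3/2)·R1: [0, 14, 4, 10]
R4 ← R4 − (4/5)·R1: [0, -4, -4/5, 36/5]
R3 ← R3 + (14/3)·R2: [0, 0, 76/5, 246/5]
R4 ← R4 − (4/3)·R2: [0, 0, -4, -4]
R4 ← R4 + (5/19)·R3: [0, 0, 0, 170/19]
Echelon form has 4 nonzero rows, so rank(C) = 4.

4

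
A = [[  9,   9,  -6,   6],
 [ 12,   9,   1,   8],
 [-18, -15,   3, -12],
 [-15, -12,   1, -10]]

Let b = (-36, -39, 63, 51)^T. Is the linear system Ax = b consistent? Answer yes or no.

yes

Row reduce the augmented matrix [A | b].
R2 ← R2 − (4/3)·R1: [0, -3, 9, 0, 9]
R3 ← R3 + (2)·R1: [0, 3, -9, 0, -9]
R4 ← R4 + (5/3)·R1: [0, 3, -9, 0, -9]
R3 ← R3 + R2: [0, 0, 0, 0, 0]
R4 ← R4 + R2: [0, 0, 0, 0, 0]
The echelon form has 2 nonzero rows, and every pivot lies in the first 4 columns, so rank(A) = rank([A|b]) = 2.
The system is consistent.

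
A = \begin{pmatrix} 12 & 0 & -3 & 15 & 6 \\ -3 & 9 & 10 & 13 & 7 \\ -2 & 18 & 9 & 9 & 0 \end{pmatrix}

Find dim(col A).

3

Row reduce to echelon form.
R2 ← R2 + (1/4)·R1: [0, 9, 37/4, 67/4, 17/2]
R3 ← R3 + (1/6)·R1: [0, 18, 17/2, 23/2, 1]
R3 ← R3 − (2)·R2: [0, 0, -10, -22, -16]
Echelon form has 3 nonzero rows, so rank(A) = 3.
The column space has dimension equal to the rank: 3.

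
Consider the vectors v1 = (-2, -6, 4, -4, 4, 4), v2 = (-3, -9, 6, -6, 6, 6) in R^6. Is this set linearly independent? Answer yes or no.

no

Form the matrix with these vectors as rows and row reduce.
R2 ← R2 − (3/2)·R1: [0, 0, 0, 0, 0, 0]
1 nonzero row, so the 2 vectors span a space of dimension 1.
Since 1 < 2, the vectors are linearly dependent.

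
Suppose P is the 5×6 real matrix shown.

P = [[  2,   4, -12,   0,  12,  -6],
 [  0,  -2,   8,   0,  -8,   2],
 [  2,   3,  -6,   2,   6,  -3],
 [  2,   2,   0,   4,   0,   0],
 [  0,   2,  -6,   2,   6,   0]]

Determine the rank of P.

Row reduce to echelon form.
R3 ← R3 − R1: [0, -1, 6, 2, -6, 3]
R4 ← R4 − R1: [0, -2, 12, 4, -12, 6]
R3 ← R3 − (1/2)·R2: [0, 0, 2, 2, -2, 2]
R4 ← R4 − R2: [0, 0, 4, 4, -4, 4]
R5 ← R5 + R2: [0, 0, 2, 2, -2, 2]
R4 ← R4 − (2)·R3: [0, 0, 0, 0, 0, 0]
R5 ← R5 − R3: [0, 0, 0, 0, 0, 0]
Echelon form has 3 nonzero rows, so rank(P) = 3.

3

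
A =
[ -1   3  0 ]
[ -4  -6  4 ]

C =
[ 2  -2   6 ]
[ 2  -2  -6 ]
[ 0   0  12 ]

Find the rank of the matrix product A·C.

First compute AC:
[[  4,  -4, -24],
 [-20,  20,  60]]
Now row reduce the product.
R2 ← R2 + (5)·R1: [0, 0, -60]
2 nonzero rows, so rank(AC) = 2.

2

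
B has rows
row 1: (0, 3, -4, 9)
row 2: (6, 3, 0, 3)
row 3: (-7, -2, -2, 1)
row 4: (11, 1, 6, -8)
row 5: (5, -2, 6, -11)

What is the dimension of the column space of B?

2

Row reduce to echelon form.
Swap R1 ↔ R2
R3 ← R3 + (7/6)·R1: [0, 3/2, -2, 9/2]
R4 ← R4 − (11/6)·R1: [0, -9/2, 6, -27/2]
R5 ← R5 − (5/6)·R1: [0, -9/2, 6, -27/2]
R3 ← R3 − (1/2)·R2: [0, 0, 0, 0]
R4 ← R4 + (3/2)·R2: [0, 0, 0, 0]
R5 ← R5 + (3/2)·R2: [0, 0, 0, 0]
Echelon form has 2 nonzero rows, so rank(B) = 2.
The column space has dimension equal to the rank: 2.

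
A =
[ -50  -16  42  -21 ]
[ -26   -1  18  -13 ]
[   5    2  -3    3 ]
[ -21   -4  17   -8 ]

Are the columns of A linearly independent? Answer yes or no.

Row reduce A to echelon form.
R2 ← R2 − (13/25)·R1: [0, 183/25, -96/25, -52/25]
R3 ← R3 + (1/10)·R1: [0, 2/5, 6/5, 9/10]
R4 ← R4 − (21/50)·R1: [0, 68/25, -16/25, 41/50]
R3 ← R3 − (10/183)·R2: [0, 0, 86/61, 371/366]
R4 ← R4 − (68/183)·R2: [0, 0, 48/61, 583/366]
R4 ← R4 − (24/43)·R3: [0, 0, 0, 265/258]
4 pivots among 4 columns.
Every column is a pivot column, so the columns are linearly independent.

yes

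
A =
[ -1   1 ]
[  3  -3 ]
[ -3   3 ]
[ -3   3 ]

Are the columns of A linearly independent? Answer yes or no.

Row reduce A to echelon form.
R2 ← R2 + (3)·R1: [0, 0]
R3 ← R3 − (3)·R1: [0, 0]
R4 ← R4 − (3)·R1: [0, 0]
1 pivot among 2 columns.
Only 1 < 2 pivot columns, so the columns are linearly dependent.

no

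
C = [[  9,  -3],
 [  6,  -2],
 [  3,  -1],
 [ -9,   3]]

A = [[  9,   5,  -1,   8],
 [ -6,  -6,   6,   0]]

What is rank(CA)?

First compute CA:
[[ 99,  63, -27,  72],
 [ 66,  42, -18,  48],
 [ 33,  21,  -9,  24],
 [-99, -63,  27, -72]]
Now row reduce the product.
R2 ← R2 − (2/3)·R1: [0, 0, 0, 0]
R3 ← R3 − (1/3)·R1: [0, 0, 0, 0]
R4 ← R4 + R1: [0, 0, 0, 0]
1 nonzero row, so rank(CA) = 1.

1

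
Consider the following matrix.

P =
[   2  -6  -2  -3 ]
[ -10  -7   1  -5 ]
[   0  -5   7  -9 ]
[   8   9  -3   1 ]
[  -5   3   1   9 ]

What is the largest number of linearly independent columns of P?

4

Row reduce to echelon form.
R2 ← R2 + (5)·R1: [0, -37, -9, -20]
R4 ← R4 − (4)·R1: [0, 33, 5, 13]
R5 ← R5 + (5/2)·R1: [0, -12, -4, 3/2]
R3 ← R3 − (5/37)·R2: [0, 0, 304/37, -233/37]
R4 ← R4 + (33/37)·R2: [0, 0, -112/37, -179/37]
R5 ← R5 − (12/37)·R2: [0, 0, -40/37, 591/74]
R4 ← R4 + (7/19)·R3: [0, 0, 0, -136/19]
R5 ← R5 + (5/38)·R3: [0, 0, 0, 136/19]
R5 ← R5 + R4: [0, 0, 0, 0]
Echelon form has 4 nonzero rows, so rank(P) = 4.
The rank gives the maximum number of linearly independent columns: 4.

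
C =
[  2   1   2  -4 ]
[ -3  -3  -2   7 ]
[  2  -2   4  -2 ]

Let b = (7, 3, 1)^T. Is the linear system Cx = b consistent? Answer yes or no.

Row reduce the augmented matrix [C | b].
R2 ← R2 + (3/2)·R1: [0, -3/2, 1, 1, 27/2]
R3 ← R3 − R1: [0, -3, 2, 2, -6]
R3 ← R3 − (2)·R2: [0, 0, 0, 0, -33]
The echelon form has 3 nonzero rows; the last pivot sits in the augmented column, so rank(C) = 2 but rank([C|b]) = 3.
Since the ranks differ, the system is inconsistent.

no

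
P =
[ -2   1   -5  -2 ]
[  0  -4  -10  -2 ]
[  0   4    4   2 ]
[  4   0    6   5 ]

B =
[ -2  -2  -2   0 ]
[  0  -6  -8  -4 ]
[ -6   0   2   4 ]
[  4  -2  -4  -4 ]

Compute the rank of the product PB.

2

First compute PB:
[[ 26,   2,  -6, -16],
 [ 52,  28,  20, -16],
 [-16, -28, -32,  -8],
 [-24, -18, -16,   4]]
Now row reduce the product.
R2 ← R2 − (2)·R1: [0, 24, 32, 16]
R3 ← R3 + (8/13)·R1: [0, -348/13, -464/13, -232/13]
R4 ← R4 + (12/13)·R1: [0, -210/13, -280/13, -140/13]
R3 ← R3 + (29/26)·R2: [0, 0, 0, 0]
R4 ← R4 + (35/52)·R2: [0, 0, 0, 0]
2 nonzero rows, so rank(PB) = 2.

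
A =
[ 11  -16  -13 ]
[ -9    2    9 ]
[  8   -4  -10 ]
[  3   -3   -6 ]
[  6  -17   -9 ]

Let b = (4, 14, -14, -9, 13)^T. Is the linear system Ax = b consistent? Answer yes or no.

Row reduce the augmented matrix [A | b].
R2 ← R2 + (9/11)·R1: [0, -122/11, -18/11, 190/11]
R3 ← R3 − (8/11)·R1: [0, 84/11, -6/11, -186/11]
R4 ← R4 − (3/11)·R1: [0, 15/11, -27/11, -111/11]
R5 ← R5 − (6/11)·R1: [0, -91/11, -21/11, 119/11]
R3 ← R3 + (42/61)·R2: [0, 0, -102/61, -306/61]
R4 ← R4 + (15/122)·R2: [0, 0, -162/61, -486/61]
R5 ← R5 − (91/122)·R2: [0, 0, -42/61, -126/61]
R4 ← R4 − (27/17)·R3: [0, 0, 0, 0]
R5 ← R5 − (7/17)·R3: [0, 0, 0, 0]
The echelon form has 3 nonzero rows, and every pivot lies in the first 3 columns, so rank(A) = rank([A|b]) = 3.
The system is consistent.

yes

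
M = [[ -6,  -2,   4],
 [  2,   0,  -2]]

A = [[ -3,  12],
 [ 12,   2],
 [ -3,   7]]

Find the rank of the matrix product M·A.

2

First compute MA:
[[-18, -48],
 [  0,  10]]
Now row reduce the product.
2 nonzero rows, so rank(MA) = 2.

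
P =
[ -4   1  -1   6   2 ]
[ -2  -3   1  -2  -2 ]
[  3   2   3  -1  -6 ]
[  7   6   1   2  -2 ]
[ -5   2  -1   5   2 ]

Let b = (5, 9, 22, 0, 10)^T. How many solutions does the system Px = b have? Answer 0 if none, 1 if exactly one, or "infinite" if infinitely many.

Row reduce the augmented matrix [P | b].
R2 ← R2 − (1/2)·R1: [0, -7/2, 3/2, -5, -3, 13/2]
R3 ← R3 + (3/4)·R1: [0, 11/4, 9/4, 7/2, -9/2, 103/4]
R4 ← R4 + (7/4)·R1: [0, 31/4, -3/4, 25/2, 3/2, 35/4]
R5 ← R5 − (5/4)·R1: [0, 3/4, 1/4, -5/2, -1/2, 15/4]
R3 ← R3 + (11/14)·R2: [0, 0, 24/7, -3/7, -48/7, 216/7]
R4 ← R4 + (31/14)·R2: [0, 0, 18/7, 10/7, -36/7, 162/7]
R5 ← R5 + (3/14)·R2: [0, 0, 4/7, -25/7, -8/7, 36/7]
R4 ← R4 − (3/4)·R3: [0, 0, 0, 7/4, 0, 0]
R5 ← R5 − (1/6)·R3: [0, 0, 0, -7/2, 0, 0]
R5 ← R5 + (2)·R4: [0, 0, 0, 0, 0, 0]
The echelon form has 4 nonzero rows, and every pivot lies in the first 5 columns, so rank(P) = rank([P|b]) = 4.
The system is consistent.
rank = 4 < 5 unknowns, so there are infinitely many solutions.

infinite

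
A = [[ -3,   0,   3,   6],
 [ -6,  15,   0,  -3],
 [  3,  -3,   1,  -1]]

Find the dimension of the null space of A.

Row reduce to echelon form.
R2 ← R2 − (2)·R1: [0, 15, -6, -15]
R3 ← R3 + R1: [0, -3, 4, 5]
R3 ← R3 + (1/5)·R2: [0, 0, 14/5, 2]
3 nonzero rows, so rank(A) = 3.
A has 4 columns; by rank–nullity, nullity = 4 − 3 = 1.

1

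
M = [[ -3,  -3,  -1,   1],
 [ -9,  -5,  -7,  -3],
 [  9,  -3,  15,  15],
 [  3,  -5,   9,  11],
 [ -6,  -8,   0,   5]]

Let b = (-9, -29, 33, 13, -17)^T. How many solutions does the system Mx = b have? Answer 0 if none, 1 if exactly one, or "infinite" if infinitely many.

infinite

Row reduce the augmented matrix [M | b].
R2 ← R2 − (3)·R1: [0, 4, -4, -6, -2]
R3 ← R3 + (3)·R1: [0, -12, 12, 18, 6]
R4 ← R4 + R1: [0, -8, 8, 12, 4]
R5 ← R5 − (2)·R1: [0, -2, 2, 3, 1]
R3 ← R3 + (3)·R2: [0, 0, 0, 0, 0]
R4 ← R4 + (2)·R2: [0, 0, 0, 0, 0]
R5 ← R5 + (1/2)·R2: [0, 0, 0, 0, 0]
The echelon form has 2 nonzero rows, and every pivot lies in the first 4 columns, so rank(M) = rank([M|b]) = 2.
The system is consistent.
rank = 2 < 4 unknowns, so there are infinitely many solutions.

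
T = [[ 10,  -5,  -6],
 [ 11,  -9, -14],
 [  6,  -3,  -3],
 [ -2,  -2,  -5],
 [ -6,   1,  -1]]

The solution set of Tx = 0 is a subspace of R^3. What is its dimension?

0

Row reduce to echelon form.
R2 ← R2 − (11/10)·R1: [0, -7/2, -37/5]
R3 ← R3 − (3/5)·R1: [0, 0, 3/5]
R4 ← R4 + (1/5)·R1: [0, -3, -31/5]
R5 ← R5 + (3/5)·R1: [0, -2, -23/5]
R4 ← R4 − (6/7)·R2: [0, 0, 1/7]
R5 ← R5 − (4/7)·R2: [0, 0, -13/35]
R4 ← R4 − (5/21)·R3: [0, 0, 0]
R5 ← R5 + (13/21)·R3: [0, 0, 0]
3 nonzero rows, so rank(T) = 3.
T has 3 columns; by rank–nullity, nullity = 3 − 3 = 0.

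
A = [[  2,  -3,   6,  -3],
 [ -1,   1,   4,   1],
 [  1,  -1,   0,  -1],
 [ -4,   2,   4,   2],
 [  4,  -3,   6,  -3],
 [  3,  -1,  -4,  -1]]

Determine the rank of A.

3

Row reduce to echelon form.
R2 ← R2 + (1/2)·R1: [0, -1/2, 7, -1/2]
R3 ← R3 − (1/2)·R1: [0, 1/2, -3, 1/2]
R4 ← R4 + (2)·R1: [0, -4, 16, -4]
R5 ← R5 − (2)·R1: [0, 3, -6, 3]
R6 ← R6 − (3/2)·R1: [0, 7/2, -13, 7/2]
R3 ← R3 + R2: [0, 0, 4, 0]
R4 ← R4 − (8)·R2: [0, 0, -40, 0]
R5 ← R5 + (6)·R2: [0, 0, 36, 0]
R6 ← R6 + (7)·R2: [0, 0, 36, 0]
R4 ← R4 + (10)·R3: [0, 0, 0, 0]
R5 ← R5 − (9)·R3: [0, 0, 0, 0]
R6 ← R6 − (9)·R3: [0, 0, 0, 0]
Echelon form has 3 nonzero rows, so rank(A) = 3.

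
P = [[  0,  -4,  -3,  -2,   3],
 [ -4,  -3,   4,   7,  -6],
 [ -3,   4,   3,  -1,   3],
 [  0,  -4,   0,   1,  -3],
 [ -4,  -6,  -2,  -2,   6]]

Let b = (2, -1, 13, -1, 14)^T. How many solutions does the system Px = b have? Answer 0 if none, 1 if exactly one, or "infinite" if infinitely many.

infinite

Row reduce the augmented matrix [P | b].
Swap R1 ↔ R2
R3 ← R3 − (3/4)·R1: [0, 25/4, 0, -25/4, 15/2, 55/4]
R5 ← R5 − R1: [0, -3, -6, -9, 12, 15]
R3 ← R3 + (25/16)·R2: [0, 0, -75/16, -75/8, 195/16, 135/8]
R4 ← R4 − R2: [0, 0, 3, 3, -6, -3]
R5 ← R5 − (3/4)·R2: [0, 0, -15/4, -15/2, 39/4, 27/2]
R4 ← R4 + (16/25)·R3: [0, 0, 0, -3, 9/5, 39/5]
R5 ← R5 − (4/5)·R3: [0, 0, 0, 0, 0, 0]
The echelon form has 4 nonzero rows, and every pivot lies in the first 5 columns, so rank(P) = rank([P|b]) = 4.
The system is consistent.
rank = 4 < 5 unknowns, so there are infinitely many solutions.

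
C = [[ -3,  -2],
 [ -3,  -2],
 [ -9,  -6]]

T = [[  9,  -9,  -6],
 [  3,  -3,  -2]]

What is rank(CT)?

First compute CT:
[[-33,  33,  22],
 [-33,  33,  22],
 [-99,  99,  66]]
Now row reduce the product.
R2 ← R2 − R1: [0, 0, 0]
R3 ← R3 − (3)·R1: [0, 0, 0]
1 nonzero row, so rank(CT) = 1.

1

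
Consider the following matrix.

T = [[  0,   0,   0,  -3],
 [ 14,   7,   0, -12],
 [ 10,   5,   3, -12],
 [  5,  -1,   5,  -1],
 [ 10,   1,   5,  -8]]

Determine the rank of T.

Row reduce to echelon form.
Swap R1 ↔ R2
R3 ← R3 − (5/7)·R1: [0, 0, 3, -24/7]
R4 ← R4 − (5/14)·R1: [0, -7/2, 5, 23/7]
R5 ← R5 − (5/7)·R1: [0, -4, 5, 4/7]
Swap R2 ↔ R4
R5 ← R5 − (8/7)·R2: [0, 0, -5/7, -156/49]
R5 ← R5 + (5/21)·R3: [0, 0, 0, -4]
R5 ← R5 − (4/3)·R4: [0, 0, 0, 0]
Echelon form has 4 nonzero rows, so rank(T) = 4.

4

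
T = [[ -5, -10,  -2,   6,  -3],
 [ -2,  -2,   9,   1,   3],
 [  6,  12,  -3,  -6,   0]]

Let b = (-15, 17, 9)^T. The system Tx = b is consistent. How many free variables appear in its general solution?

Row reduce the augmented matrix [T | b].
R2 ← R2 − (2/5)·R1: [0, 2, 49/5, -7/5, 21/5, 23]
R3 ← R3 + (6/5)·R1: [0, 0, -27/5, 6/5, -18/5, -9]
The echelon form has 3 nonzero rows, and every pivot lies in the first 5 columns, so rank(T) = rank([T|b]) = 3.
The system is consistent.
Free variables = (unknowns) − (rank) = 5 − 3 = 2.

2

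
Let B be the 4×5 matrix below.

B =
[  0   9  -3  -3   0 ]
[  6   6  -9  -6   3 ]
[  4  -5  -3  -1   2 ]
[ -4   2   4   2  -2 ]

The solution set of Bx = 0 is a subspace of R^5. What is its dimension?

3

Row reduce to echelon form.
Swap R1 ↔ R2
R3 ← R3 − (2/3)·R1: [0, -9, 3, 3, 0]
R4 ← R4 + (2/3)·R1: [0, 6, -2, -2, 0]
R3 ← R3 + R2: [0, 0, 0, 0, 0]
R4 ← R4 − (2/3)·R2: [0, 0, 0, 0, 0]
2 nonzero rows, so rank(B) = 2.
B has 5 columns; by rank–nullity, nullity = 5 − 2 = 3.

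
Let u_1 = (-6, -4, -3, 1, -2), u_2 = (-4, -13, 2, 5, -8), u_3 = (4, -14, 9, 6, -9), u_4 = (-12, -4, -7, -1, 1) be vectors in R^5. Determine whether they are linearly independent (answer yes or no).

Form the matrix with these vectors as rows and row reduce.
R2 ← R2 − (2/3)·R1: [0, -31/3, 4, 13/3, -20/3]
R3 ← R3 + (2/3)·R1: [0, -50/3, 7, 20/3, -31/3]
R4 ← R4 − (2)·R1: [0, 4, -1, -3, 5]
R3 ← R3 − (50/31)·R2: [0, 0, 17/31, -10/31, 13/31]
R4 ← R4 + (12/31)·R2: [0, 0, 17/31, -41/31, 75/31]
R4 ← R4 − R3: [0, 0, 0, -1, 2]
4 nonzero rows, so the 4 vectors span a space of dimension 4.
Since 4 = 4, the vectors are linearly independent.

yes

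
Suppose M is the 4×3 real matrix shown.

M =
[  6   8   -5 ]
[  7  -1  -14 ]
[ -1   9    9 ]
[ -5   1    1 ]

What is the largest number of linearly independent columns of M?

Row reduce to echelon form.
R2 ← R2 − (7/6)·R1: [0, -31/3, -49/6]
R3 ← R3 + (1/6)·R1: [0, 31/3, 49/6]
R4 ← R4 + (5/6)·R1: [0, 23/3, -19/6]
R3 ← R3 + R2: [0, 0, 0]
R4 ← R4 + (23/31)·R2: [0, 0, -286/31]
Swap R3 ↔ R4
Echelon form has 3 nonzero rows, so rank(M) = 3.
The rank gives the maximum number of linearly independent columns: 3.

3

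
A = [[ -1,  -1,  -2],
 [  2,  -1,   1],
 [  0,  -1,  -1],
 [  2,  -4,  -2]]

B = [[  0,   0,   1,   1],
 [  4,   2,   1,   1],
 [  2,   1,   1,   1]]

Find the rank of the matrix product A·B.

2

First compute AB:
[[ -8,  -4,  -4,  -4],
 [ -2,  -1,   2,   2],
 [ -6,  -3,  -2,  -2],
 [-20, -10,  -4,  -4]]
Now row reduce the product.
R2 ← R2 − (1/4)·R1: [0, 0, 3, 3]
R3 ← R3 − (3/4)·R1: [0, 0, 1, 1]
R4 ← R4 − (5/2)·R1: [0, 0, 6, 6]
R3 ← R3 − (1/3)·R2: [0, 0, 0, 0]
R4 ← R4 − (2)·R2: [0, 0, 0, 0]
2 nonzero rows, so rank(AB) = 2.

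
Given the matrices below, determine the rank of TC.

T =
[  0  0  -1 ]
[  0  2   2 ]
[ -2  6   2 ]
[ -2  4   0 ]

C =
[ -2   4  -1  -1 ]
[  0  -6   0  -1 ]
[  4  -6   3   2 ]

3

First compute TC:
[[ -4,   6,  -3,  -2],
 [  8, -24,   6,   2],
 [ 12, -56,   8,   0],
 [  4, -32,   2,  -2]]
Now row reduce the product.
R2 ← R2 + (2)·R1: [0, -12, 0, -2]
R3 ← R3 + (3)·R1: [0, -38, -1, -6]
R4 ← R4 + R1: [0, -26, -1, -4]
R3 ← R3 − (19/6)·R2: [0, 0, -1, 1/3]
R4 ← R4 − (13/6)·R2: [0, 0, -1, 1/3]
R4 ← R4 − R3: [0, 0, 0, 0]
3 nonzero rows, so rank(TC) = 3.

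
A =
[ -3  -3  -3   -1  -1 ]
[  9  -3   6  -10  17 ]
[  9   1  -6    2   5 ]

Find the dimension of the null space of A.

2

Row reduce to echelon form.
R2 ← R2 + (3)·R1: [0, -12, -3, -13, 14]
R3 ← R3 + (3)·R1: [0, -8, -15, -1, 2]
R3 ← R3 − (2/3)·R2: [0, 0, -13, 23/3, -22/3]
3 nonzero rows, so rank(A) = 3.
A has 5 columns; by rank–nullity, nullity = 5 − 3 = 2.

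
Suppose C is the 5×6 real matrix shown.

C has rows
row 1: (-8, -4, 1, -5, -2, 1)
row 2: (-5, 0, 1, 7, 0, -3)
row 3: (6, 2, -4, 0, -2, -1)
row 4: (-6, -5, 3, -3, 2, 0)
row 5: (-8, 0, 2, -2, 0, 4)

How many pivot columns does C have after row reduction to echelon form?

5

Row reduce to echelon form.
R2 ← R2 − (5/8)·R1: [0, 5/2, 3/8, 81/8, 5/4, -29/8]
R3 ← R3 + (3/4)·R1: [0, -1, -13/4, -15/4, -7/2, -1/4]
R4 ← R4 − (3/4)·R1: [0, -2, 9/4, 3/4, 7/2, -3/4]
R5 ← R5 − R1: [0, 4, 1, 3, 2, 3]
R3 ← R3 + (2/5)·R2: [0, 0, -31/10, 3/10, -3, -17/10]
R4 ← R4 + (4/5)·R2: [0, 0, 51/20, 177/20, 9/2, -73/20]
R5 ← R5 − (8/5)·R2: [0, 0, 2/5, -66/5, 0, 44/5]
R4 ← R4 + (51/62)·R3: [0, 0, 0, 282/31, 63/31, -313/62]
R5 ← R5 + (4/31)·R3: [0, 0, 0, -408/31, -12/31, 266/31]
R5 ← R5 + (68/47)·R4: [0, 0, 0, 0, 120/47, 60/47]
Echelon form has 5 nonzero rows, so rank(C) = 5.
Each nonzero row contributes one pivot column: 5 pivot columns.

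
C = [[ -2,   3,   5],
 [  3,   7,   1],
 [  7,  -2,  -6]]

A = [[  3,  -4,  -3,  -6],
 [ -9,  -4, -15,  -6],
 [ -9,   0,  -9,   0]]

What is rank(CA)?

First compute CA:
[[-78,  -4, -84,  -6],
 [-63, -40, -123, -60],
 [ 93, -20,  63, -30]]
Now row reduce the product.
R2 ← R2 − (21/26)·R1: [0, -478/13, -717/13, -717/13]
R3 ← R3 + (31/26)·R1: [0, -322/13, -483/13, -483/13]
R3 ← R3 − (161/239)·R2: [0, 0, 0, 0]
2 nonzero rows, so rank(CA) = 2.

2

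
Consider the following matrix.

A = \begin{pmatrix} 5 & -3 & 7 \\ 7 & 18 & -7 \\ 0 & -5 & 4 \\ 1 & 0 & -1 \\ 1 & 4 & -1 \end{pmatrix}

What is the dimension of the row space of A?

3

Row reduce to echelon form.
R2 ← R2 − (7/5)·R1: [0, 111/5, -84/5]
R4 ← R4 − (1/5)·R1: [0, 3/5, -12/5]
R5 ← R5 − (1/5)·R1: [0, 23/5, -12/5]
R3 ← R3 + (25/111)·R2: [0, 0, 8/37]
R4 ← R4 − (1/37)·R2: [0, 0, -72/37]
R5 ← R5 − (23/111)·R2: [0, 0, 40/37]
R4 ← R4 + (9)·R3: [0, 0, 0]
R5 ← R5 − (5)·R3: [0, 0, 0]
Echelon form has 3 nonzero rows, so rank(A) = 3.
The row space has dimension equal to the rank: 3.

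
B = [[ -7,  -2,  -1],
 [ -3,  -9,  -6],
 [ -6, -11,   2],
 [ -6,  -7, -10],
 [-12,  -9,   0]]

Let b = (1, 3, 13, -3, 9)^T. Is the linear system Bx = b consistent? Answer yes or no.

Row reduce the augmented matrix [B | b].
R2 ← R2 − (3/7)·R1: [0, -57/7, -39/7, 18/7]
R3 ← R3 − (6/7)·R1: [0, -65/7, 20/7, 85/7]
R4 ← R4 − (6/7)·R1: [0, -37/7, -64/7, -27/7]
R5 ← R5 − (12/7)·R1: [0, -39/7, 12/7, 51/7]
R3 ← R3 − (65/57)·R2: [0, 0, 175/19, 175/19]
R4 ← R4 − (37/57)·R2: [0, 0, -105/19, -105/19]
R5 ← R5 − (13/19)·R2: [0, 0, 105/19, 105/19]
R4 ← R4 + (3/5)·R3: [0, 0, 0, 0]
R5 ← R5 − (3/5)·R3: [0, 0, 0, 0]
The echelon form has 3 nonzero rows, and every pivot lies in the first 3 columns, so rank(B) = rank([B|b]) = 3.
The system is consistent.

yes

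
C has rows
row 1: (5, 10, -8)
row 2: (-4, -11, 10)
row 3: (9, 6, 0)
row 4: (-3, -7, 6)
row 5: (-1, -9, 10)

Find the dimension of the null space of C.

Row reduce to echelon form.
R2 ← R2 + (4/5)·R1: [0, -3, 18/5]
R3 ← R3 − (9/5)·R1: [0, -12, 72/5]
R4 ← R4 + (3/5)·R1: [0, -1, 6/5]
R5 ← R5 + (1/5)·R1: [0, -7, 42/5]
R3 ← R3 − (4)·R2: [0, 0, 0]
R4 ← R4 − (1/3)·R2: [0, 0, 0]
R5 ← R5 − (7/3)·R2: [0, 0, 0]
2 nonzero rows, so rank(C) = 2.
C has 3 columns; by rank–nullity, nullity = 3 − 2 = 1.

1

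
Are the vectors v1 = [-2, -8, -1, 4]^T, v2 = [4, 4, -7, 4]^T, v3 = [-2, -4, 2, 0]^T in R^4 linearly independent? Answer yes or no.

Form the matrix with these vectors as rows and row reduce.
R2 ← R2 + (2)·R1: [0, -12, -9, 12]
R3 ← R3 − R1: [0, 4, 3, -4]
R3 ← R3 + (1/3)·R2: [0, 0, 0, 0]
2 nonzero rows, so the 3 vectors span a space of dimension 2.
Since 2 < 3, the vectors are linearly dependent.

no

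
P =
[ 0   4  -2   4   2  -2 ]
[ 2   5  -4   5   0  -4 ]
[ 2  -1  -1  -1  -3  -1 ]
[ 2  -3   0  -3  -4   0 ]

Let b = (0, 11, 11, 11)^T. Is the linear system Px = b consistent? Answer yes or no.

Row reduce the augmented matrix [P | b].
Swap R1 ↔ R2
R3 ← R3 − R1: [0, -6, 3, -6, -3, 3, 0]
R4 ← R4 − R1: [0, -8, 4, -8, -4, 4, 0]
R3 ← R3 + (3/2)·R2: [0, 0, 0, 0, 0, 0, 0]
R4 ← R4 + (2)·R2: [0, 0, 0, 0, 0, 0, 0]
The echelon form has 2 nonzero rows, and every pivot lies in the first 6 columns, so rank(P) = rank([P|b]) = 2.
The system is consistent.

yes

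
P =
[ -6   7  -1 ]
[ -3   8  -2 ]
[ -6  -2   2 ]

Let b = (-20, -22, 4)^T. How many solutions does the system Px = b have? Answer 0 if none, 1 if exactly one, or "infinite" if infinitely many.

infinite

Row reduce the augmented matrix [P | b].
R2 ← R2 − (1/2)·R1: [0, 9/2, -3/2, -12]
R3 ← R3 − R1: [0, -9, 3, 24]
R3 ← R3 + (2)·R2: [0, 0, 0, 0]
The echelon form has 2 nonzero rows, and every pivot lies in the first 3 columns, so rank(P) = rank([P|b]) = 2.
The system is consistent.
rank = 2 < 3 unknowns, so there are infinitely many solutions.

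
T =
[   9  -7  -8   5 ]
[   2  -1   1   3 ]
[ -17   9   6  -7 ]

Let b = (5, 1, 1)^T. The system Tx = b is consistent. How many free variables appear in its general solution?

Row reduce the augmented matrix [T | b].
R2 ← R2 − (2/9)·R1: [0, 5/9, 25/9, 17/9, -1/9]
R3 ← R3 + (17/9)·R1: [0, -38/9, -82/9, 22/9, 94/9]
R3 ← R3 + (38/5)·R2: [0, 0, 12, 84/5, 48/5]
The echelon form has 3 nonzero rows, and every pivot lies in the first 4 columns, so rank(T) = rank([T|b]) = 3.
The system is consistent.
Free variables = (unknowns) − (rank) = 4 − 3 = 1.

1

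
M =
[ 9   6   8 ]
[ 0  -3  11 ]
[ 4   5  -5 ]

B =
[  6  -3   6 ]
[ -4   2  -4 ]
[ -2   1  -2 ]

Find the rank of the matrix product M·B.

First compute MB:
[[ 14,  -7,  14],
 [-10,   5, -10],
 [ 14,  -7,  14]]
Now row reduce the product.
R2 ← R2 + (5/7)·R1: [0, 0, 0]
R3 ← R3 − R1: [0, 0, 0]
1 nonzero row, so rank(MB) = 1.

1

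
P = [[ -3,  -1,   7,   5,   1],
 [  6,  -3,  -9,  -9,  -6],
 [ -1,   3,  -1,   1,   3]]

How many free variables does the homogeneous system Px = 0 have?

3

Row reduce to echelon form.
R2 ← R2 + (2)·R1: [0, -5, 5, 1, -4]
R3 ← R3 − (1/3)·R1: [0, 10/3, -10/3, -2/3, 8/3]
R3 ← R3 + (2/3)·R2: [0, 0, 0, 0, 0]
2 nonzero rows, so rank(P) = 2.
P has 5 columns; by rank–nullity, nullity = 5 − 2 = 3.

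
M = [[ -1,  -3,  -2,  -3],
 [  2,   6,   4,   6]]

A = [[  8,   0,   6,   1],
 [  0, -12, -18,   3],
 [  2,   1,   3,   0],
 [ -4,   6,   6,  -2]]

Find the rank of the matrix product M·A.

First compute MA:
[[  0,  16,  24,  -4],
 [  0, -32, -48,   8]]
Now row reduce the product.
R2 ← R2 + (2)·R1: [0, 0, 0, 0]
1 nonzero row, so rank(MA) = 1.

1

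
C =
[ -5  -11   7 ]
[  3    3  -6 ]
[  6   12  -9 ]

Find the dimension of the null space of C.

1

Row reduce to echelon form.
R2 ← R2 + (3/5)·R1: [0, -18/5, -9/5]
R3 ← R3 + (6/5)·R1: [0, -6/5, -3/5]
R3 ← R3 − (1/3)·R2: [0, 0, 0]
2 nonzero rows, so rank(C) = 2.
C has 3 columns; by rank–nullity, nullity = 3 − 2 = 1.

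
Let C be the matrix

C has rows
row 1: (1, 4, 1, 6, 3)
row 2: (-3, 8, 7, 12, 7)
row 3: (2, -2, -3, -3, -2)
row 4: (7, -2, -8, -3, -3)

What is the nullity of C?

Row reduce to echelon form.
R2 ← R2 + (3)·R1: [0, 20, 10, 30, 16]
R3 ← R3 − (2)·R1: [0, -10, -5, -15, -8]
R4 ← R4 − (7)·R1: [0, -30, -15, -45, -24]
R3 ← R3 + (1/2)·R2: [0, 0, 0, 0, 0]
R4 ← R4 + (3/2)·R2: [0, 0, 0, 0, 0]
2 nonzero rows, so rank(C) = 2.
C has 5 columns; by rank–nullity, nullity = 5 − 2 = 3.

3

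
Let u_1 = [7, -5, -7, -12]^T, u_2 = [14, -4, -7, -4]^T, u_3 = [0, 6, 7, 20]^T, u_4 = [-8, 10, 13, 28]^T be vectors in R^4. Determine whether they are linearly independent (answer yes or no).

Form the matrix with these vectors as rows and row reduce.
R2 ← R2 − (2)·R1: [0, 6, 7, 20]
R4 ← R4 + (8/7)·R1: [0, 30/7, 5, 100/7]
R3 ← R3 − R2: [0, 0, 0, 0]
R4 ← R4 − (5/7)·R2: [0, 0, 0, 0]
2 nonzero rows, so the 4 vectors span a space of dimension 2.
Since 2 < 4, the vectors are linearly dependent.

no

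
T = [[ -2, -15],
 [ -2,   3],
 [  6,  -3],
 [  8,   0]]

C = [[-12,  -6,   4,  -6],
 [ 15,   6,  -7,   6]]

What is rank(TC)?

2

First compute TC:
[[-201, -78,  97, -78],
 [ 69,  30, -29,  30],
 [-117, -54,  45, -54],
 [-96, -48,  32, -48]]
Now row reduce the product.
R2 ← R2 + (23/67)·R1: [0, 216/67, 288/67, 216/67]
R3 ← R3 − (39/67)·R1: [0, -576/67, -768/67, -576/67]
R4 ← R4 − (32/67)·R1: [0, -720/67, -960/67, -720/67]
R3 ← R3 + (8/3)·R2: [0, 0, 0, 0]
R4 ← R4 + (10/3)·R2: [0, 0, 0, 0]
2 nonzero rows, so rank(TC) = 2.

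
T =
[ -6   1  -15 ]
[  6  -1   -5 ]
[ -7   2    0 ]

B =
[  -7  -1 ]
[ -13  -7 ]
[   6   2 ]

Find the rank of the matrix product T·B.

First compute TB:
[[-61, -31],
 [-59,  -9],
 [ 23,  -7]]
Now row reduce the product.
R2 ← R2 − (59/61)·R1: [0, 1280/61]
R3 ← R3 + (23/61)·R1: [0, -1140/61]
R3 ← R3 + (57/64)·R2: [0, 0]
2 nonzero rows, so rank(TB) = 2.

2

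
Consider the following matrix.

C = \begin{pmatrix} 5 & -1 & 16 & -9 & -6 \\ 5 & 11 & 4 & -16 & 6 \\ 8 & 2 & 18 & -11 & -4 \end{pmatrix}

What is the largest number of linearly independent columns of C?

Row reduce to echelon form.
R2 ← R2 − R1: [0, 12, -12, -7, 12]
R3 ← R3 − (8/5)·R1: [0, 18/5, -38/5, 17/5, 28/5]
R3 ← R3 − (3/10)·R2: [0, 0, -4, 11/2, 2]
Echelon form has 3 nonzero rows, so rank(C) = 3.
The rank gives the maximum number of linearly independent columns: 3.

3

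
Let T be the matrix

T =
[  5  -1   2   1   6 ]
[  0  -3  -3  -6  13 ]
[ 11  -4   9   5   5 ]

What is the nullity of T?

Row reduce to echelon form.
R3 ← R3 − (11/5)·R1: [0, -9/5, 23/5, 14/5, -41/5]
R3 ← R3 − (3/5)·R2: [0, 0, 32/5, 32/5, -16]
3 nonzero rows, so rank(T) = 3.
T has 5 columns; by rank–nullity, nullity = 5 − 3 = 2.

2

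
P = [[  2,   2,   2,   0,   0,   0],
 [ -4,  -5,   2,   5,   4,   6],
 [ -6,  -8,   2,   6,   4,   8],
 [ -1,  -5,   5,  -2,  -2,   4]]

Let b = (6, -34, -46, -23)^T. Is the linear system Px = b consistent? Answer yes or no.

yes

Row reduce the augmented matrix [P | b].
R2 ← R2 + (2)·R1: [0, -1, 6, 5, 4, 6, -22]
R3 ← R3 + (3)·R1: [0, -2, 8, 6, 4, 8, -28]
R4 ← R4 + (1/2)·R1: [0, -4, 6, -2, -2, 4, -20]
R3 ← R3 − (2)·R2: [0, 0, -4, -4, -4, -4, 16]
R4 ← R4 − (4)·R2: [0, 0, -18, -22, -18, -20, 68]
R4 ← R4 − (9/2)·R3: [0, 0, 0, -4, 0, -2, -4]
The echelon form has 4 nonzero rows, and every pivot lies in the first 6 columns, so rank(P) = rank([P|b]) = 4.
The system is consistent.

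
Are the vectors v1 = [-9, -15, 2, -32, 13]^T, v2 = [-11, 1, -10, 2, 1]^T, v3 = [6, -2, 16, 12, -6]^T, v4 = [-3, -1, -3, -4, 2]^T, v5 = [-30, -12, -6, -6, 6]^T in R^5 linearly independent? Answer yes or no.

Form the matrix with these vectors as rows and row reduce.
R2 ← R2 − (11/9)·R1: [0, 58/3, -112/9, 370/9, -134/9]
R3 ← R3 + (2/3)·R1: [0, -12, 52/3, -28/3, 8/3]
R4 ← R4 − (1/3)·R1: [0, 4, -11/3, 20/3, -7/3]
R5 ← R5 − (10/3)·R1: [0, 38, -38/3, 302/3, -112/3]
R3 ← R3 + (18/29)·R2: [0, 0, 836/87, 1408/87, -572/87]
R4 ← R4 − (6/29)·R2: [0, 0, -95/87, -160/87, 65/87]
R5 ← R5 − (57/29)·R2: [0, 0, 342/29, 576/29, -234/29]
R4 ← R4 + (5/44)·R3: [0, 0, 0, 0, 0]
R5 ← R5 − (27/22)·R3: [0, 0, 0, 0, 0]
3 nonzero rows, so the 5 vectors span a space of dimension 3.
Since 3 < 5, the vectors are linearly dependent.

no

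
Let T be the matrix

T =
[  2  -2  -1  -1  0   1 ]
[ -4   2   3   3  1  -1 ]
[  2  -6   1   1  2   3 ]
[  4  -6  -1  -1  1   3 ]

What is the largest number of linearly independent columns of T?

2

Row reduce to echelon form.
R2 ← R2 + (2)·R1: [0, -2, 1, 1, 1, 1]
R3 ← R3 − R1: [0, -4, 2, 2, 2, 2]
R4 ← R4 − (2)·R1: [0, -2, 1, 1, 1, 1]
R3 ← R3 − (2)·R2: [0, 0, 0, 0, 0, 0]
R4 ← R4 − R2: [0, 0, 0, 0, 0, 0]
Echelon form has 2 nonzero rows, so rank(T) = 2.
The rank gives the maximum number of linearly independent columns: 2.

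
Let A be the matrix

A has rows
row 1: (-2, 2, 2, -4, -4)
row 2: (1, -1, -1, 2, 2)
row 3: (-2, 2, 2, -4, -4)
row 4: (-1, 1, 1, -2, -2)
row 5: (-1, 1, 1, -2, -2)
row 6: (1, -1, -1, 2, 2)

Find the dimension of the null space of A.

Row reduce to echelon form.
R2 ← R2 + (1/2)·R1: [0, 0, 0, 0, 0]
R3 ← R3 − R1: [0, 0, 0, 0, 0]
R4 ← R4 − (1/2)·R1: [0, 0, 0, 0, 0]
R5 ← R5 − (1/2)·R1: [0, 0, 0, 0, 0]
R6 ← R6 + (1/2)·R1: [0, 0, 0, 0, 0]
1 nonzero row, so rank(A) = 1.
A has 5 columns; by rank–nullity, nullity = 5 − 1 = 4.

4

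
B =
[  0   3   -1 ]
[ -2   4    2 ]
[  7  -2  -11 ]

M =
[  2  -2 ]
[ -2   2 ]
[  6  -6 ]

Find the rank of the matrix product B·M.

1

First compute BM:
[[-12,  12],
 [  0,   0],
 [-48,  48]]
Now row reduce the product.
R3 ← R3 − (4)·R1: [0, 0]
1 nonzero row, so rank(BM) = 1.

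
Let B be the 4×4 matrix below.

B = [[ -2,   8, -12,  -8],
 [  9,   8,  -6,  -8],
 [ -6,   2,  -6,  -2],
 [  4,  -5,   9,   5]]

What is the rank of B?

Row reduce to echelon form.
R2 ← R2 + (9/2)·R1: [0, 44, -60, -44]
R3 ← R3 − (3)·R1: [0, -22, 30, 22]
R4 ← R4 + (2)·R1: [0, 11, -15, -11]
R3 ← R3 + (1/2)·R2: [0, 0, 0, 0]
R4 ← R4 − (1/4)·R2: [0, 0, 0, 0]
Echelon form has 2 nonzero rows, so rank(B) = 2.

2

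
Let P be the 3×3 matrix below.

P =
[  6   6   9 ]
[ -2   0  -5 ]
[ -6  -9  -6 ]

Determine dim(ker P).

1

Row reduce to echelon form.
R2 ← R2 + (1/3)·R1: [0, 2, -2]
R3 ← R3 + R1: [0, -3, 3]
R3 ← R3 + (3/2)·R2: [0, 0, 0]
2 nonzero rows, so rank(P) = 2.
P has 3 columns; by rank–nullity, nullity = 3 − 2 = 1.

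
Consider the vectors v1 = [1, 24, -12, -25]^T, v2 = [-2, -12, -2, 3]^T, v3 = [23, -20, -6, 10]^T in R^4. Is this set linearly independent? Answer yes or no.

Form the matrix with these vectors as rows and row reduce.
R2 ← R2 + (2)·R1: [0, 36, -26, -47]
R3 ← R3 − (23)·R1: [0, -572, 270, 585]
R3 ← R3 + (143/9)·R2: [0, 0, -1288/9, -1456/9]
3 nonzero rows, so the 3 vectors span a space of dimension 3.
Since 3 = 3, the vectors are linearly independent.

yes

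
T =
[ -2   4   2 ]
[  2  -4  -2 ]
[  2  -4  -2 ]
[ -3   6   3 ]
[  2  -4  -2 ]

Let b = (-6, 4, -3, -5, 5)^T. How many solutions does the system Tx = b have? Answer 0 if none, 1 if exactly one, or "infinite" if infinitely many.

Row reduce the augmented matrix [T | b].
R2 ← R2 + R1: [0, 0, 0, -2]
R3 ← R3 + R1: [0, 0, 0, -9]
R4 ← R4 − (3/2)·R1: [0, 0, 0, 4]
R5 ← R5 + R1: [0, 0, 0, -1]
R3 ← R3 − (9/2)·R2: [0, 0, 0, 0]
R4 ← R4 + (2)·R2: [0, 0, 0, 0]
R5 ← R5 − (1/2)·R2: [0, 0, 0, 0]
The echelon form has 2 nonzero rows; the last pivot sits in the augmented column, so rank(T) = 1 but rank([T|b]) = 2.
Since the ranks differ, the system is inconsistent.
It has no solutions.

0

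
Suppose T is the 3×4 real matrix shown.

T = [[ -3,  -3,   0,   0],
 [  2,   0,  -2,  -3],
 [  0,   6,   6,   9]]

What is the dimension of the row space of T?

2

Row reduce to echelon form.
R2 ← R2 + (2/3)·R1: [0, -2, -2, -3]
R3 ← R3 + (3)·R2: [0, 0, 0, 0]
Echelon form has 2 nonzero rows, so rank(T) = 2.
The row space has dimension equal to the rank: 2.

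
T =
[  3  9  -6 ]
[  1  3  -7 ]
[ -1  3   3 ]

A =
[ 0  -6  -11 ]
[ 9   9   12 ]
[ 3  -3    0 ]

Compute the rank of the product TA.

First compute TA:
[[ 63,  81,  75],
 [  6,  42,  25],
 [ 36,  24,  47]]
Now row reduce the product.
R2 ← R2 − (2/21)·R1: [0, 240/7, 125/7]
R3 ← R3 − (4/7)·R1: [0, -156/7, 29/7]
R3 ← R3 + (13/20)·R2: [0, 0, 63/4]
3 nonzero rows, so rank(TA) = 3.

3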